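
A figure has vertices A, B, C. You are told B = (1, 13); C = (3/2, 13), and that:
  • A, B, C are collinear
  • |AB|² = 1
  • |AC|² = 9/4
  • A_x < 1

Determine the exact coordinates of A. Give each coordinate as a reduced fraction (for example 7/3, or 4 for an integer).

A = (0, 13)

1. A_x = 0  [[A, B, C are collinear ⇒ 1/2y-13/2=0] ∩ [|A−(1, 13)|²=1]]
2. A_y = 13  [[A, B, C are collinear ⇒ 1/2y-13/2=0] ∩ [|A−(1, 13)|²=1]]
   so A = (0, 13)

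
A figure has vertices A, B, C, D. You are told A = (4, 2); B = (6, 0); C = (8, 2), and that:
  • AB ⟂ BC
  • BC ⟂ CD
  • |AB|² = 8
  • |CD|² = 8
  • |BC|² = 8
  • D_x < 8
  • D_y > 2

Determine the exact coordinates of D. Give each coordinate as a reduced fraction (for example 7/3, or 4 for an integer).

1. D_x = 6  [[BC ⟂ CD ⇒ 2x+2y-20=0] ∩ [|D−(8, 2)|²=8]]
2. D_y = 4  [[BC ⟂ CD ⇒ 2x+2y-20=0] ∩ [|D−(8, 2)|²=8]]
   so D = (6, 4)

D = (6, 4)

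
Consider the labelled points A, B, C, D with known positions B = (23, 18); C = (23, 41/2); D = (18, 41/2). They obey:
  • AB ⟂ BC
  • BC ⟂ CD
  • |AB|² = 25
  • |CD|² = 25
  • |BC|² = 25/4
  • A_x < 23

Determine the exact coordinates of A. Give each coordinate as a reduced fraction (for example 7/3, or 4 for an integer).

A = (18, 18)

1. A_x = 18  [[AB ⟂ BC ⇒ -5/2y+45=0] ∩ [|A−(23, 18)|²=25]]
2. A_y = 18  [[AB ⟂ BC ⇒ -5/2y+45=0] ∩ [|A−(23, 18)|²=25]]
   so A = (18, 18)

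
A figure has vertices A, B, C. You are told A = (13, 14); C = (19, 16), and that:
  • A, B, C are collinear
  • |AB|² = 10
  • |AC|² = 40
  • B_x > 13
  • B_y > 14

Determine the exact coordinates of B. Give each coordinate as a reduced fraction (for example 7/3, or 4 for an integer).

1. B_x = 16  [[A, B, C are collinear ⇒ 2x-6y+58=0] ∩ [|B−(13, 14)|²=10]]
2. B_y = 15  [[A, B, C are collinear ⇒ 2x-6y+58=0] ∩ [|B−(13, 14)|²=10]]
   so B = (16, 15)

B = (16, 15)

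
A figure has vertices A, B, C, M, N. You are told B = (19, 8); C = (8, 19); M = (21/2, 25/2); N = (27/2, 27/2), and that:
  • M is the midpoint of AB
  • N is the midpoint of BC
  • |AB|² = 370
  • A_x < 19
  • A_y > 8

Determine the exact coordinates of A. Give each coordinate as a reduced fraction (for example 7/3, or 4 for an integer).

1. A_x = 2  [A = 2·M−B = 2·(21/2, 25/2)−(19, 8)]
2. A_y = 17  [A = 2·M−B = 2·(21/2, 25/2)−(19, 8)]
   so A = (2, 17)

A = (2, 17)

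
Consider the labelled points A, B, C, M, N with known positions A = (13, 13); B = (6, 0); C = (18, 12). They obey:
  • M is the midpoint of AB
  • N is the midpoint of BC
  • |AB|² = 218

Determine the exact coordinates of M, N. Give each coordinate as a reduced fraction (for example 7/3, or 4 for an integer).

M = (19/2, 13/2)
N = (12, 6)

1. M_x = 19/2  [2·M = A+B = (13, 13)+(6, 0)]
2. M_y = 13/2  [2·M = A+B = (13, 13)+(6, 0)]
   so M = (19/2, 13/2)
3. N_x = 12  [2·N = B+C = (6, 0)+(18, 12)]
4. N_y = 6  [2·N = B+C = (6, 0)+(18, 12)]
   so N = (12, 6)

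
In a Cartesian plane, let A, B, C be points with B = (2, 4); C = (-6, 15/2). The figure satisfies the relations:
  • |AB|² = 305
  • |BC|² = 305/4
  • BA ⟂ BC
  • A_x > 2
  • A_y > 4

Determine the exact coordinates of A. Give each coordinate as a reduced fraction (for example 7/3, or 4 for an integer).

1. A_x = 9  [[BA ⟂ BC ⇒ -8x+7/2y+2=0] ∩ [|A−(2, 4)|²=305]]
2. A_y = 20  [[BA ⟂ BC ⇒ -8x+7/2y+2=0] ∩ [|A−(2, 4)|²=305]]
   so A = (9, 20)

A = (9, 20)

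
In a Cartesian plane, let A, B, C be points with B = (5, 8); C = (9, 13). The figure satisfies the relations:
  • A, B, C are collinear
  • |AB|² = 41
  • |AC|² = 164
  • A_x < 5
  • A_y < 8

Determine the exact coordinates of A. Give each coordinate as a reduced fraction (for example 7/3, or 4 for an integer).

A = (1, 3)

1. A_x = 1  [[A, B, C are collinear ⇒ -5x+4y-7=0] ∩ [|A−(5, 8)|²=41]]
2. A_y = 3  [[A, B, C are collinear ⇒ -5x+4y-7=0] ∩ [|A−(5, 8)|²=41]]
   so A = (1, 3)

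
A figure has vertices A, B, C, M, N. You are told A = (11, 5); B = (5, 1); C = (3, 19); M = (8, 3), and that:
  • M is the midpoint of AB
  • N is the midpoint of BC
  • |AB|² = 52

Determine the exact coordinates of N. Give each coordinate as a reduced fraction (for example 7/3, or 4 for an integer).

1. N_x = 4  [2·N = B+C = (5, 1)+(3, 19)]
2. N_y = 10  [2·N = B+C = (5, 1)+(3, 19)]
   so N = (4, 10)

N = (4, 10)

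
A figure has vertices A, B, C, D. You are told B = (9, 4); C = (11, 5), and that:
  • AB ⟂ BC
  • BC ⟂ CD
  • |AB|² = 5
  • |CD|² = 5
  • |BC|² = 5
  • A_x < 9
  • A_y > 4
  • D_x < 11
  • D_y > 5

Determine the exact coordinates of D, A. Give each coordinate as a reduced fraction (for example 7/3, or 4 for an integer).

D = (10, 7)
A = (8, 6)

1. D_x = 10  [[BC ⟂ CD ⇒ 2x+1y-27=0] ∩ [|D−(11, 5)|²=5]]
2. D_y = 7  [[BC ⟂ CD ⇒ 2x+1y-27=0] ∩ [|D−(11, 5)|²=5]]
   so D = (10, 7)
3. A_x = 8  [[AB ⟂ BC ⇒ -2x-1y+22=0] ∩ [|A−(9, 4)|²=5]]
4. A_y = 6  [[AB ⟂ BC ⇒ -2x-1y+22=0] ∩ [|A−(9, 4)|²=5]]
   so A = (8, 6)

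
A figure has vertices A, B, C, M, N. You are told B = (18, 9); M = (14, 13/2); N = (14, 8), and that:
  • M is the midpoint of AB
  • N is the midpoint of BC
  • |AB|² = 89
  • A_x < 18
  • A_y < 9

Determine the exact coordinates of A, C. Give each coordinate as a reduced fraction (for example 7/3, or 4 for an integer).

1. A_x = 10  [A = 2·M−B = 2·(14, 13/2)−(18, 9)]
2. A_y = 4  [A = 2·M−B = 2·(14, 13/2)−(18, 9)]
   so A = (10, 4)
3. C_x = 10  [C = 2·N−B = 2·(14, 8)−(18, 9)]
4. C_y = 7  [C = 2·N−B = 2·(14, 8)−(18, 9)]
   so C = (10, 7)

A = (10, 4)
C = (10, 7)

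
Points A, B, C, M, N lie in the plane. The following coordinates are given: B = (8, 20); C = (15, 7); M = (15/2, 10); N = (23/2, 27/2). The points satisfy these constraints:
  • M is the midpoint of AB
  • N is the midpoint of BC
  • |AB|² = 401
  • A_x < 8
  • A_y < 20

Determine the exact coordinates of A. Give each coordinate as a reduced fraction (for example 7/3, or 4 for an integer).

1. A_x = 7  [A = 2·M−B = 2·(15/2, 10)−(8, 20)]
2. A_y = 0  [A = 2·M−B = 2·(15/2, 10)−(8, 20)]
   so A = (7, 0)

A = (7, 0)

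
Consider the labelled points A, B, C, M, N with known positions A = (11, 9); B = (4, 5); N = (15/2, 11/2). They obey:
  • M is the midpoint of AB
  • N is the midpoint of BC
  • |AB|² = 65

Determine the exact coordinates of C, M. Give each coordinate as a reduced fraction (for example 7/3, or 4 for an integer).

1. M_x = 15/2  [2·M = A+B = (11, 9)+(4, 5)]
2. M_y = 7  [2·M = A+B = (11, 9)+(4, 5)]
   so M = (15/2, 7)
3. C_x = 11  [C = 2·N−B = 2·(15/2, 11/2)−(4, 5)]
4. C_y = 6  [C = 2·N−B = 2·(15/2, 11/2)−(4, 5)]
   so C = (11, 6)

C = (11, 6)
M = (15/2, 7)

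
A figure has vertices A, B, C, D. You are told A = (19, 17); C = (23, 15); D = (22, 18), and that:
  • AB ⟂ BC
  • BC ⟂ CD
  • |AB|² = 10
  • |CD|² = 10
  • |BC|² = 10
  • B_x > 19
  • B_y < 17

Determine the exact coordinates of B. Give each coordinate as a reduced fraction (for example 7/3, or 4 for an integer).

B = (20, 14)

1. B_x = 20  [[BC ⟂ CD ⇒ 1x-3y+22=0] ∩ [|B−(19, 17)|²=10]]
2. B_y = 14  [[BC ⟂ CD ⇒ 1x-3y+22=0] ∩ [|B−(19, 17)|²=10]]
   so B = (20, 14)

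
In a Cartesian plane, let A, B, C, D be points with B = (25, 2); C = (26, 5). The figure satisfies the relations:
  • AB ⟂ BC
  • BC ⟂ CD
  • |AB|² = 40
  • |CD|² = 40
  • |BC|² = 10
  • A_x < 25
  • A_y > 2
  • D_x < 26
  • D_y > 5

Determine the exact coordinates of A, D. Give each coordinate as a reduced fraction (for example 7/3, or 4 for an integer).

A = (19, 4)
D = (20, 7)

1. A_x = 19  [[AB ⟂ BC ⇒ -1x-3y+31=0] ∩ [|A−(25, 2)|²=40]]
2. A_y = 4  [[AB ⟂ BC ⇒ -1x-3y+31=0] ∩ [|A−(25, 2)|²=40]]
   so A = (19, 4)
3. D_x = 20  [[BC ⟂ CD ⇒ 1x+3y-41=0] ∩ [|D−(26, 5)|²=40]]
4. D_y = 7  [[BC ⟂ CD ⇒ 1x+3y-41=0] ∩ [|D−(26, 5)|²=40]]
   so D = (20, 7)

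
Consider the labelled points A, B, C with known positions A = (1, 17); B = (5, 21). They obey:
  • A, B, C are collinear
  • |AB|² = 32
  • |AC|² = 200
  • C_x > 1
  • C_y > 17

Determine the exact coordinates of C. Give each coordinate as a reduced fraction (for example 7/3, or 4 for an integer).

1. C_x = 11  [[A, B, C are collinear ⇒ -4x+4y-64=0] ∩ [|C−(1, 17)|²=200]]
2. C_y = 27  [[A, B, C are collinear ⇒ -4x+4y-64=0] ∩ [|C−(1, 17)|²=200]]
   so C = (11, 27)

C = (11, 27)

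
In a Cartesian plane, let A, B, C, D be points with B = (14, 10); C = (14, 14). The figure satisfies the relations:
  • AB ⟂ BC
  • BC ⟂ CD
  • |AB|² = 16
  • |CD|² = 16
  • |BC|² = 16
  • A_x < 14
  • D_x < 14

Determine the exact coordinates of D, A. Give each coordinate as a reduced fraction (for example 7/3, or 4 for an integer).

D = (10, 14)
A = (10, 10)

1. D_x = 10  [[BC ⟂ CD ⇒ 4y-56=0] ∩ [|D−(14, 14)|²=16]]
2. D_y = 14  [[BC ⟂ CD ⇒ 4y-56=0] ∩ [|D−(14, 14)|²=16]]
   so D = (10, 14)
3. A_x = 10  [[AB ⟂ BC ⇒ -4y+40=0] ∩ [|A−(14, 10)|²=16]]
4. A_y = 10  [[AB ⟂ BC ⇒ -4y+40=0] ∩ [|A−(14, 10)|²=16]]
   so A = (10, 10)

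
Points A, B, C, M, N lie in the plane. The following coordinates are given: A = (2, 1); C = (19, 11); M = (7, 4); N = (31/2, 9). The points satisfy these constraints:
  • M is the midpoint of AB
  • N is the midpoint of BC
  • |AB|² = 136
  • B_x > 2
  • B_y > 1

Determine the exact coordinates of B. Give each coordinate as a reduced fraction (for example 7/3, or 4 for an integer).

B = (12, 7)

1. B_x = 12  [B = 2·M−A = 2·(7, 4)−(2, 1)]
2. B_y = 7  [B = 2·M−A = 2·(7, 4)−(2, 1)]
   so B = (12, 7)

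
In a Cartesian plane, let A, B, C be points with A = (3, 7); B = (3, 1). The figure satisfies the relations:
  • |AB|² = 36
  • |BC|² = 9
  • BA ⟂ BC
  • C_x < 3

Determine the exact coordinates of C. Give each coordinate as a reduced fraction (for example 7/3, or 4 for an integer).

1. C_x = 0  [[BA ⟂ BC ⇒ 6y-6=0] ∩ [|C−(3, 1)|²=9]]
2. C_y = 1  [[BA ⟂ BC ⇒ 6y-6=0] ∩ [|C−(3, 1)|²=9]]
   so C = (0, 1)

C = (0, 1)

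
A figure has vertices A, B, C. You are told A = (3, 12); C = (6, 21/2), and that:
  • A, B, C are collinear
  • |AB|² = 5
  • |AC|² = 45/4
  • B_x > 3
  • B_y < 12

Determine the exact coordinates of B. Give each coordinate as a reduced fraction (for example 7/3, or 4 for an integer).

1. B_x = 5  [[A, B, C are collinear ⇒ -3/2x-3y+81/2=0] ∩ [|B−(3, 12)|²=5]]
2. B_y = 11  [[A, B, C are collinear ⇒ -3/2x-3y+81/2=0] ∩ [|B−(3, 12)|²=5]]
   so B = (5, 11)

B = (5, 11)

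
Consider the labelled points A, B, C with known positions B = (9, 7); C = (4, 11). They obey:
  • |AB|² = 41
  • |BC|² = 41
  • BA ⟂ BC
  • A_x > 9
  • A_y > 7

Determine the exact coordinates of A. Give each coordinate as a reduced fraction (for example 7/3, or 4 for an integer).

A = (13, 12)

1. A_x = 13  [[BA ⟂ BC ⇒ -5x+4y+17=0] ∩ [|A−(9, 7)|²=41]]
2. A_y = 12  [[BA ⟂ BC ⇒ -5x+4y+17=0] ∩ [|A−(9, 7)|²=41]]
   so A = (13, 12)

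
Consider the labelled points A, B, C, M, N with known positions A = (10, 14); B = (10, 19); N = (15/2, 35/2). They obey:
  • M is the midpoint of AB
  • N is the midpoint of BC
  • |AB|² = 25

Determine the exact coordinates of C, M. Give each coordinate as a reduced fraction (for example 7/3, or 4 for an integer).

C = (5, 16)
M = (10, 33/2)

1. M_x = 10  [2·M = A+B = (10, 14)+(10, 19)]
2. M_y = 33/2  [2·M = A+B = (10, 14)+(10, 19)]
   so M = (10, 33/2)
3. C_x = 5  [C = 2·N−B = 2·(15/2, 35/2)−(10, 19)]
4. C_y = 16  [C = 2·N−B = 2·(15/2, 35/2)−(10, 19)]
   so C = (5, 16)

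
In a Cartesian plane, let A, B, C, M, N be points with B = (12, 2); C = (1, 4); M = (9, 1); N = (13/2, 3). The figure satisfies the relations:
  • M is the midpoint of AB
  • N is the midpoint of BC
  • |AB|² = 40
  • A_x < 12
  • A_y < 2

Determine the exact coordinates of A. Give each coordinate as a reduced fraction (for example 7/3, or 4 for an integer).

A = (6, 0)

1. A_x = 6  [A = 2·M−B = 2·(9, 1)−(12, 2)]
2. A_y = 0  [A = 2·M−B = 2·(9, 1)−(12, 2)]
   so A = (6, 0)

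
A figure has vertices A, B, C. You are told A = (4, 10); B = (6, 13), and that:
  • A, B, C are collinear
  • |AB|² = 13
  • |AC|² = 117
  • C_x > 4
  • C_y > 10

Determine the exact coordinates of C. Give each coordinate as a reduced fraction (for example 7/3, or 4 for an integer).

C = (10, 19)

1. C_x = 10  [[A, B, C are collinear ⇒ -3x+2y-8=0] ∩ [|C−(4, 10)|²=117]]
2. C_y = 19  [[A, B, C are collinear ⇒ -3x+2y-8=0] ∩ [|C−(4, 10)|²=117]]
   so C = (10, 19)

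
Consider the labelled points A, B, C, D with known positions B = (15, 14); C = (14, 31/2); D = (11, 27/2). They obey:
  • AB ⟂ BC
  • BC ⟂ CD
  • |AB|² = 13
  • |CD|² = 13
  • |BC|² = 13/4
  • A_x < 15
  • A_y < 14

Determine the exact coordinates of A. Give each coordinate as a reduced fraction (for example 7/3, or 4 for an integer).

A = (12, 12)

1. A_x = 12  [[AB ⟂ BC ⇒ 1x-3/2y+6=0] ∩ [|A−(15, 14)|²=13]]
2. A_y = 12  [[AB ⟂ BC ⇒ 1x-3/2y+6=0] ∩ [|A−(15, 14)|²=13]]
   so A = (12, 12)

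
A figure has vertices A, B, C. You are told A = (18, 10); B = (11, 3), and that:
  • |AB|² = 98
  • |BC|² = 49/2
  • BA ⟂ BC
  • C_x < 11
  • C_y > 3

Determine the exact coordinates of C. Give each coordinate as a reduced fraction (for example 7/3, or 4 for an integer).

C = (15/2, 13/2)

1. C_x = 15/2  [[BA ⟂ BC ⇒ 7x+7y-98=0] ∩ [|C−(11, 3)|²=49/2]]
2. C_y = 13/2  [[BA ⟂ BC ⇒ 7x+7y-98=0] ∩ [|C−(11, 3)|²=49/2]]
   so C = (15/2, 13/2)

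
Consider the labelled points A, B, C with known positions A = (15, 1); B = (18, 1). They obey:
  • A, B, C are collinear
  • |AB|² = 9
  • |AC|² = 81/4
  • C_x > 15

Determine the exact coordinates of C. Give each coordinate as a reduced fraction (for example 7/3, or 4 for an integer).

C = (39/2, 1)

1. C_x = 39/2  [[A, B, C are collinear ⇒ 3y-3=0] ∩ [|C−(15, 1)|²=81/4]]
2. C_y = 1  [[A, B, C are collinear ⇒ 3y-3=0] ∩ [|C−(15, 1)|²=81/4]]
   so C = (39/2, 1)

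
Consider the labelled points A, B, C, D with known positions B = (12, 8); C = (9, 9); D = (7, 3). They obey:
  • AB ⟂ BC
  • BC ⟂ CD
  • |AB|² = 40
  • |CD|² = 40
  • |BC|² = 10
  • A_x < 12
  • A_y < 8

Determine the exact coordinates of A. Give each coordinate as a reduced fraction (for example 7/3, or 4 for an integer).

1. A_x = 10  [[AB ⟂ BC ⇒ 3x-1y-28=0] ∩ [|A−(12, 8)|²=40]]
2. A_y = 2  [[AB ⟂ BC ⇒ 3x-1y-28=0] ∩ [|A−(12, 8)|²=40]]
   so A = (10, 2)

A = (10, 2)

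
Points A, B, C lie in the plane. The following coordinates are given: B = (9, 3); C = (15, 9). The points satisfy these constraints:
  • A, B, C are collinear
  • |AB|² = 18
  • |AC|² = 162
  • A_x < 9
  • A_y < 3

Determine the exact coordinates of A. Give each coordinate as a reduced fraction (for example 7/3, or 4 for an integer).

1. A_x = 6  [[A, B, C are collinear ⇒ -6x+6y+36=0] ∩ [|A−(9, 3)|²=18]]
2. A_y = 0  [[A, B, C are collinear ⇒ -6x+6y+36=0] ∩ [|A−(9, 3)|²=18]]
   so A = (6, 0)

A = (6, 0)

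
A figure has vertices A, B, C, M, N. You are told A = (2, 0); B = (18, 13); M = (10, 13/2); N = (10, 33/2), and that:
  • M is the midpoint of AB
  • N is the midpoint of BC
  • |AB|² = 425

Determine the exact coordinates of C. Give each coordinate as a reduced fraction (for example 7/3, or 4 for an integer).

1. C_x = 2  [C = 2·N−B = 2·(10, 33/2)−(18, 13)]
2. C_y = 20  [C = 2·N−B = 2·(10, 33/2)−(18, 13)]
   so C = (2, 20)

C = (2, 20)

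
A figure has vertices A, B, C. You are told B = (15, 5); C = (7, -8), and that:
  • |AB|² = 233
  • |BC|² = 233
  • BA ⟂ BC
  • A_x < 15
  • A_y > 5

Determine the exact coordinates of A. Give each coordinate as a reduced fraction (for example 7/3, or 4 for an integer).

A = (2, 13)

1. A_x = 2  [[BA ⟂ BC ⇒ -8x-13y+185=0] ∩ [|A−(15, 5)|²=233]]
2. A_y = 13  [[BA ⟂ BC ⇒ -8x-13y+185=0] ∩ [|A−(15, 5)|²=233]]
   so A = (2, 13)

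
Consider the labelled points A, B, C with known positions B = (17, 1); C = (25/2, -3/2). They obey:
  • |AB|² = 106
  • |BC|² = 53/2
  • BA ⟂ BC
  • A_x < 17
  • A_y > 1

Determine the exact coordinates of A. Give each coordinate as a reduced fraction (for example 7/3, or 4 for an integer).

A = (12, 10)

1. A_x = 12  [[BA ⟂ BC ⇒ -9/2x-5/2y+79=0] ∩ [|A−(17, 1)|²=106]]
2. A_y = 10  [[BA ⟂ BC ⇒ -9/2x-5/2y+79=0] ∩ [|A−(17, 1)|²=106]]
   so A = (12, 10)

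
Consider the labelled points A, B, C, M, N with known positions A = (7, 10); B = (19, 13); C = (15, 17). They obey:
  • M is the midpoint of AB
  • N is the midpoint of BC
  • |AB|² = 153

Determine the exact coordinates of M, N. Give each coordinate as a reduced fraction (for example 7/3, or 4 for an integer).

M = (13, 23/2)
N = (17, 15)

1. M_x = 13  [2·M = A+B = (7, 10)+(19, 13)]
2. M_y = 23/2  [2·M = A+B = (7, 10)+(19, 13)]
   so M = (13, 23/2)
3. N_x = 17  [2·N = B+C = (19, 13)+(15, 17)]
4. N_y = 15  [2·N = B+C = (19, 13)+(15, 17)]
   so N = (17, 15)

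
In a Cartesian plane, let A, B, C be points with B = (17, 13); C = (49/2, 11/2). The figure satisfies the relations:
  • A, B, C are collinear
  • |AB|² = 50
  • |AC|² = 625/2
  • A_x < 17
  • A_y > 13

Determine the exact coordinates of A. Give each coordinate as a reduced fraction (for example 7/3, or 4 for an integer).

1. A_x = 12  [[A, B, C are collinear ⇒ 15/2x+15/2y-225=0] ∩ [|A−(17, 13)|²=50]]
2. A_y = 18  [[A, B, C are collinear ⇒ 15/2x+15/2y-225=0] ∩ [|A−(17, 13)|²=50]]
   so A = (12, 18)

A = (12, 18)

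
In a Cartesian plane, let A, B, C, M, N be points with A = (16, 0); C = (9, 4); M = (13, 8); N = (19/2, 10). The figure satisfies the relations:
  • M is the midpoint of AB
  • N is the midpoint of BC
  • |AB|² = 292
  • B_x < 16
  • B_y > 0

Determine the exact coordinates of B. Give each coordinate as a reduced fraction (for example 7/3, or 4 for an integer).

B = (10, 16)

1. B_x = 10  [B = 2·M−A = 2·(13, 8)−(16, 0)]
2. B_y = 16  [B = 2·M−A = 2·(13, 8)−(16, 0)]
   so B = (10, 16)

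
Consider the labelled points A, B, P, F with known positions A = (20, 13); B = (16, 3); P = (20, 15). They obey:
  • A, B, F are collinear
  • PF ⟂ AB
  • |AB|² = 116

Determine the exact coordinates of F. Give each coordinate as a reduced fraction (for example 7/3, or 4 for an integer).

1. F_x = 600/29  [[A, B, F are collinear ⇒ 10x-4y-148=0] ∩ [PF ⟂ AB ⇒ -4x-10y+230=0]]
2. F_y = 427/29  [[A, B, F are collinear ⇒ 10x-4y-148=0] ∩ [PF ⟂ AB ⇒ -4x-10y+230=0]]
   so F = (600/29, 427/29)

F = (600/29, 427/29)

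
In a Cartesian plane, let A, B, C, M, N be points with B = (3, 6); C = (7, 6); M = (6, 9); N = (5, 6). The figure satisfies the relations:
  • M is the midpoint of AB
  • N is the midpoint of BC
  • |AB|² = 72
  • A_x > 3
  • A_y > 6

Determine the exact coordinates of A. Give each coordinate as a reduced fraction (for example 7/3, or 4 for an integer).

A = (9, 12)

1. A_x = 9  [A = 2·M−B = 2·(6, 9)−(3, 6)]
2. A_y = 12  [A = 2·M−B = 2·(6, 9)−(3, 6)]
   so A = (9, 12)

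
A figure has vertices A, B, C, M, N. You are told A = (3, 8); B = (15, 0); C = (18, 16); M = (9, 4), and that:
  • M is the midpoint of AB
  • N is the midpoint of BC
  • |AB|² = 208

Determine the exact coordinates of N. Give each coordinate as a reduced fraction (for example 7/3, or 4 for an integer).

N = (33/2, 8)

1. N_x = 33/2  [2·N = B+C = (15, 0)+(18, 16)]
2. N_y = 8  [2·N = B+C = (15, 0)+(18, 16)]
   so N = (33/2, 8)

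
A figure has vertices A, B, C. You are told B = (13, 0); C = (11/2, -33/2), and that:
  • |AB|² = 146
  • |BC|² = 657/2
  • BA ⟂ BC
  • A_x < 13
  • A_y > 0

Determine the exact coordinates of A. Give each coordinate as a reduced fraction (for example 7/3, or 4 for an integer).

1. A_x = 2  [[BA ⟂ BC ⇒ -15/2x-33/2y+195/2=0] ∩ [|A−(13, 0)|²=146]]
2. A_y = 5  [[BA ⟂ BC ⇒ -15/2x-33/2y+195/2=0] ∩ [|A−(13, 0)|²=146]]
   so A = (2, 5)

A = (2, 5)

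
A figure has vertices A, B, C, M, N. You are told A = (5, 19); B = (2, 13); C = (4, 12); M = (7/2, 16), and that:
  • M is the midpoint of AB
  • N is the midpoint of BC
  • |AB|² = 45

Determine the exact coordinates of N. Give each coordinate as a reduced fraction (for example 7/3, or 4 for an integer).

N = (3, 25/2)

1. N_x = 3  [2·N = B+C = (2, 13)+(4, 12)]
2. N_y = 25/2  [2·N = B+C = (2, 13)+(4, 12)]
   so N = (3, 25/2)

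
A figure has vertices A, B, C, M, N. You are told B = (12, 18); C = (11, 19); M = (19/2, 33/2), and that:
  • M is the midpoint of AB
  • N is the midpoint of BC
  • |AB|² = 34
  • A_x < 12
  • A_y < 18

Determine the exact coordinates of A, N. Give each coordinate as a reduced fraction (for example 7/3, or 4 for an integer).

1. A_x = 7  [A = 2·M−B = 2·(19/2, 33/2)−(12, 18)]
2. A_y = 15  [A = 2·M−B = 2·(19/2, 33/2)−(12, 18)]
   so A = (7, 15)
3. N_x = 23/2  [2·N = B+C = (12, 18)+(11, 19)]
4. N_y = 37/2  [2·N = B+C = (12, 18)+(11, 19)]
   so N = (23/2, 37/2)

A = (7, 15)
N = (23/2, 37/2)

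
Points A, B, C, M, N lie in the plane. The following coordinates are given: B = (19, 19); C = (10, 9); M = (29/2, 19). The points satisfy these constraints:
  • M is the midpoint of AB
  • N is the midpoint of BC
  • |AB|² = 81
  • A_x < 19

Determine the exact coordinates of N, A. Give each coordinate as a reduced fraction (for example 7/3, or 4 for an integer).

1. A_x = 10  [A = 2·M−B = 2·(29/2, 19)−(19, 19)]
2. A_y = 19  [A = 2·M−B = 2·(29/2, 19)−(19, 19)]
   so A = (10, 19)
3. N_x = 29/2  [2·N = B+C = (19, 19)+(10, 9)]
4. N_y = 14  [2·N = B+C = (19, 19)+(10, 9)]
   so N = (29/2, 14)

N = (29/2, 14)
A = (10, 19)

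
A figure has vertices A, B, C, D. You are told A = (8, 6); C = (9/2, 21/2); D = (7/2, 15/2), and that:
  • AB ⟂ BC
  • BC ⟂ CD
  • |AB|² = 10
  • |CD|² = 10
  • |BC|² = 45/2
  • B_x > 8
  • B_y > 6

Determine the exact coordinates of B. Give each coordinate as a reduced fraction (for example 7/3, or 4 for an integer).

B = (9, 9)

1. B_x = 9  [[BC ⟂ CD ⇒ 1x+3y-36=0] ∩ [|B−(8, 6)|²=10]]
2. B_y = 9  [[BC ⟂ CD ⇒ 1x+3y-36=0] ∩ [|B−(8, 6)|²=10]]
   so B = (9, 9)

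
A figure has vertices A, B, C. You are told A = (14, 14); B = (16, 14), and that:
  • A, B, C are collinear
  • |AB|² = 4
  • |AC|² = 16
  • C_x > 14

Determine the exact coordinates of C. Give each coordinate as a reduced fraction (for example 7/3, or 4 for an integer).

1. C_x = 18  [[A, B, C are collinear ⇒ 2y-28=0] ∩ [|C−(14, 14)|²=16]]
2. C_y = 14  [[A, B, C are collinear ⇒ 2y-28=0] ∩ [|C−(14, 14)|²=16]]
   so C = (18, 14)

C = (18, 14)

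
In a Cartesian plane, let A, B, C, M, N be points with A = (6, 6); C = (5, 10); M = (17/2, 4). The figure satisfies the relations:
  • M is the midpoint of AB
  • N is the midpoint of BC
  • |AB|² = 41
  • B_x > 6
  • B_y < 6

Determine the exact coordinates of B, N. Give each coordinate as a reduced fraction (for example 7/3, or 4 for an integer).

B = (11, 2)
N = (8, 6)

1. B_x = 11  [B = 2·M−A = 2·(17/2, 4)−(6, 6)]
2. B_y = 2  [B = 2·M−A = 2·(17/2, 4)−(6, 6)]
   so B = (11, 2)
3. N_x = 8  [2·N = B+C = (11, 2)+(5, 10)]
4. N_y = 6  [2·N = B+C = (11, 2)+(5, 10)]
   so N = (8, 6)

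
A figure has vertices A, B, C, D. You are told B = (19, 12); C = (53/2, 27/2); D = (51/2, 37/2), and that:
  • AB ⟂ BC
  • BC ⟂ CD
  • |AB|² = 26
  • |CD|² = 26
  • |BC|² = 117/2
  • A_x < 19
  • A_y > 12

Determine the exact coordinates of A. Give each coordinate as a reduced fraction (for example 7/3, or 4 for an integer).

1. A_x = 18  [[AB ⟂ BC ⇒ -15/2x-3/2y+321/2=0] ∩ [|A−(19, 12)|²=26]]
2. A_y = 17  [[AB ⟂ BC ⇒ -15/2x-3/2y+321/2=0] ∩ [|A−(19, 12)|²=26]]
   so A = (18, 17)

A = (18, 17)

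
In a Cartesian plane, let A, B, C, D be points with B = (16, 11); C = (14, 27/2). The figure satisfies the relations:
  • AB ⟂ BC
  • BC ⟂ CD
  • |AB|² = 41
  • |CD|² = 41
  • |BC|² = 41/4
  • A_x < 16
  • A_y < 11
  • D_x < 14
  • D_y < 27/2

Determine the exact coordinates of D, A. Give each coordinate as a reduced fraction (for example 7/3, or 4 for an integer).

1. D_x = 9  [[BC ⟂ CD ⇒ -2x+5/2y-23/4=0] ∩ [|D−(14, 27/2)|²=41]]
2. D_y = 19/2  [[BC ⟂ CD ⇒ -2x+5/2y-23/4=0] ∩ [|D−(14, 27/2)|²=41]]
   so D = (9, 19/2)
3. A_x = 11  [[AB ⟂ BC ⇒ 2x-5/2y-9/2=0] ∩ [|A−(16, 11)|²=41]]
4. A_y = 7  [[AB ⟂ BC ⇒ 2x-5/2y-9/2=0] ∩ [|A−(16, 11)|²=41]]
   so A = (11, 7)

D = (9, 19/2)
A = (11, 7)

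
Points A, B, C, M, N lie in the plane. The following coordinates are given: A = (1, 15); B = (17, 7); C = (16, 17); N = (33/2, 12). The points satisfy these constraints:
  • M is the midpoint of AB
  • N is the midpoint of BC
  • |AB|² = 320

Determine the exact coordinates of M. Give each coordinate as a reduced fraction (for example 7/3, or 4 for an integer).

1. M_x = 9  [2·M = A+B = (1, 15)+(17, 7)]
2. M_y = 11  [2·M = A+B = (1, 15)+(17, 7)]
   so M = (9, 11)

M = (9, 11)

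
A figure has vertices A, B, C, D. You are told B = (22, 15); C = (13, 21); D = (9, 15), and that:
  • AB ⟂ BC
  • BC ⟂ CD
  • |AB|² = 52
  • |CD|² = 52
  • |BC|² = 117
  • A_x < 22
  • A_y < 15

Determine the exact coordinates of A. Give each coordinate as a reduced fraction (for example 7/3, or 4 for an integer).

1. A_x = 18  [[AB ⟂ BC ⇒ 9x-6y-108=0] ∩ [|A−(22, 15)|²=52]]
2. A_y = 9  [[AB ⟂ BC ⇒ 9x-6y-108=0] ∩ [|A−(22, 15)|²=52]]
   so A = (18, 9)

A = (18, 9)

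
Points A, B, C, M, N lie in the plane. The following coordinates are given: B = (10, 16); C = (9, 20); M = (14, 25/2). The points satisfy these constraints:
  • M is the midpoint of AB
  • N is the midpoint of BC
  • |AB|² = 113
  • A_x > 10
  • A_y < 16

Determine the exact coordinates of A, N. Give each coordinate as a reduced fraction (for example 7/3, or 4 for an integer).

A = (18, 9)
N = (19/2, 18)

1. A_x = 18  [A = 2·M−B = 2·(14, 25/2)−(10, 16)]
2. A_y = 9  [A = 2·M−B = 2·(14, 25/2)−(10, 16)]
   so A = (18, 9)
3. N_x = 19/2  [2·N = B+C = (10, 16)+(9, 20)]
4. N_y = 18  [2·N = B+C = (10, 16)+(9, 20)]
   so N = (19/2, 18)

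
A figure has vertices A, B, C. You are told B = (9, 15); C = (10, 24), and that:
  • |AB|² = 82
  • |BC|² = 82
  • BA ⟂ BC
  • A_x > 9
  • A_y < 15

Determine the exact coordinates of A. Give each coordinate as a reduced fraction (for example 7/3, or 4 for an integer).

A = (18, 14)

1. A_x = 18  [[BA ⟂ BC ⇒ 1x+9y-144=0] ∩ [|A−(9, 15)|²=82]]
2. A_y = 14  [[BA ⟂ BC ⇒ 1x+9y-144=0] ∩ [|A−(9, 15)|²=82]]
   so A = (18, 14)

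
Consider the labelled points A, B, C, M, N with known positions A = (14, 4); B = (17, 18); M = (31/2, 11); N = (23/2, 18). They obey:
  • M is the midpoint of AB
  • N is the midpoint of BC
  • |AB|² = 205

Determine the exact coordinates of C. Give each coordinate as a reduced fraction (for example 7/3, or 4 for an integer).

1. C_x = 6  [C = 2·N−B = 2·(23/2, 18)−(17, 18)]
2. C_y = 18  [C = 2·N−B = 2·(23/2, 18)−(17, 18)]
   so C = (6, 18)

C = (6, 18)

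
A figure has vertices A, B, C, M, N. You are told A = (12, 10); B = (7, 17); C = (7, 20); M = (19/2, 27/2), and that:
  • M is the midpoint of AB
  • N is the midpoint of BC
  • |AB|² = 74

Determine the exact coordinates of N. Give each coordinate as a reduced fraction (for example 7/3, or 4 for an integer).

N = (7, 37/2)

1. N_x = 7  [2·N = B+C = (7, 17)+(7, 20)]
2. N_y = 37/2  [2·N = B+C = (7, 17)+(7, 20)]
   so N = (7, 37/2)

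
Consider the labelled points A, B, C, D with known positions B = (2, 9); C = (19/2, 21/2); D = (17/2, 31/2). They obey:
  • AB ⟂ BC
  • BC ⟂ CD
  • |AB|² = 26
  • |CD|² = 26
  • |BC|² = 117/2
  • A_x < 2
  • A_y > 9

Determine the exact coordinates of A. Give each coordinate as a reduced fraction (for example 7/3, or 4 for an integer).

1. A_x = 1  [[AB ⟂ BC ⇒ -15/2x-3/2y+57/2=0] ∩ [|A−(2, 9)|²=26]]
2. A_y = 14  [[AB ⟂ BC ⇒ -15/2x-3/2y+57/2=0] ∩ [|A−(2, 9)|²=26]]
   so A = (1, 14)

A = (1, 14)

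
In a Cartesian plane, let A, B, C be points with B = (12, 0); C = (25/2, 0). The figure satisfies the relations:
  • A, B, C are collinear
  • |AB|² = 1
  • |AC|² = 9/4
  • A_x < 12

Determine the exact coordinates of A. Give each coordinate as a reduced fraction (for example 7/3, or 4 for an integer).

1. A_x = 11  [[A, B, C are collinear ⇒ 1/2y=0] ∩ [|A−(12, 0)|²=1]]
2. A_y = 0  [[A, B, C are collinear ⇒ 1/2y=0] ∩ [|A−(12, 0)|²=1]]
   so A = (11, 0)

A = (11, 0)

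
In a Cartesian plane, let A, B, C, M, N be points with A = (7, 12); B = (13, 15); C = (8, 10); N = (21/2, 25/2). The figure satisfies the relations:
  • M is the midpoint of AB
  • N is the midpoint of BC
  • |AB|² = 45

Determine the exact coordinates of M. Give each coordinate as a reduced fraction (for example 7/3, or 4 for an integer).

1. M_x = 10  [2·M = A+B = (7, 12)+(13, 15)]
2. M_y = 27/2  [2·M = A+B = (7, 12)+(13, 15)]
   so M = (10, 27/2)

M = (10, 27/2)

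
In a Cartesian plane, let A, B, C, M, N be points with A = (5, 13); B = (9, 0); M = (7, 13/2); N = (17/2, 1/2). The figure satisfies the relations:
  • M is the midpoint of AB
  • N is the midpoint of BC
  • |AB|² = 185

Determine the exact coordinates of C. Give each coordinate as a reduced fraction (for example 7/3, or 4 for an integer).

C = (8, 1)

1. C_x = 8  [C = 2·N−B = 2·(17/2, 1/2)−(9, 0)]
2. C_y = 1  [C = 2·N−B = 2·(17/2, 1/2)−(9, 0)]
   so C = (8, 1)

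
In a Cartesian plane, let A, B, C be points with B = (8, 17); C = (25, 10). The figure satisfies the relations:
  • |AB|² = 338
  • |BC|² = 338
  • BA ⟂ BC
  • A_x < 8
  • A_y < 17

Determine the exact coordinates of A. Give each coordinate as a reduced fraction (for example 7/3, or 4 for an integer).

1. A_x = 1  [[BA ⟂ BC ⇒ 17x-7y-17=0] ∩ [|A−(8, 17)|²=338]]
2. A_y = 0  [[BA ⟂ BC ⇒ 17x-7y-17=0] ∩ [|A−(8, 17)|²=338]]
   so A = (1, 0)

A = (1, 0)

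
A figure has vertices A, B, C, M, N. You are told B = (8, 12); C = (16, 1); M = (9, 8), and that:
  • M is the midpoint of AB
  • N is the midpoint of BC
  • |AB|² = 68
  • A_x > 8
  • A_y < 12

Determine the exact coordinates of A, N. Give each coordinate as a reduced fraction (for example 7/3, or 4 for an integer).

1. A_x = 10  [A = 2·M−B = 2·(9, 8)−(8, 12)]
2. A_y = 4  [A = 2·M−B = 2·(9, 8)−(8, 12)]
   so A = (10, 4)
3. N_x = 12  [2·N = B+C = (8, 12)+(16, 1)]
4. N_y = 13/2  [2·N = B+C = (8, 12)+(16, 1)]
   so N = (12, 13/2)

A = (10, 4)
N = (12, 13/2)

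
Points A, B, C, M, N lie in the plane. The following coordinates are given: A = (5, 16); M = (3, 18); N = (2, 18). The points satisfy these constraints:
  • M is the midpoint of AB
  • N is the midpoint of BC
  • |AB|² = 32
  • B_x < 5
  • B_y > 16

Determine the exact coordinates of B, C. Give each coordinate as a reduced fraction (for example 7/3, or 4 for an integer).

B = (1, 20)
C = (3, 16)

1. B_x = 1  [B = 2·M−A = 2·(3, 18)−(5, 16)]
2. B_y = 20  [B = 2·M−A = 2·(3, 18)−(5, 16)]
   so B = (1, 20)
3. C_x = 3  [C = 2·N−B = 2·(2, 18)−(1, 20)]
4. C_y = 16  [C = 2·N−B = 2·(2, 18)−(1, 20)]
   so C = (3, 16)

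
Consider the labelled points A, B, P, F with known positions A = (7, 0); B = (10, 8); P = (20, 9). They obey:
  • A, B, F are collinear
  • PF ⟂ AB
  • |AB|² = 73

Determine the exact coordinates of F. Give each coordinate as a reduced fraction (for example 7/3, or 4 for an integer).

1. F_x = 844/73  [[A, B, F are collinear ⇒ -8x+3y+56=0] ∩ [PF ⟂ AB ⇒ 3x+8y-132=0]]
2. F_y = 888/73  [[A, B, F are collinear ⇒ -8x+3y+56=0] ∩ [PF ⟂ AB ⇒ 3x+8y-132=0]]
   so F = (844/73, 888/73)

F = (844/73, 888/73)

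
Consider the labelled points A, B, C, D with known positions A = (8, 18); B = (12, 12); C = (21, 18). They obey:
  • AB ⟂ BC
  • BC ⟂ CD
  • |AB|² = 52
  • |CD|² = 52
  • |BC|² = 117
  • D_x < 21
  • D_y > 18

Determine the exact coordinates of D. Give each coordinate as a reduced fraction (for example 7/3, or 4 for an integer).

D = (17, 24)

1. D_x = 17  [[BC ⟂ CD ⇒ 9x+6y-297=0] ∩ [|D−(21, 18)|²=52]]
2. D_y = 24  [[BC ⟂ CD ⇒ 9x+6y-297=0] ∩ [|D−(21, 18)|²=52]]
   so D = (17, 24)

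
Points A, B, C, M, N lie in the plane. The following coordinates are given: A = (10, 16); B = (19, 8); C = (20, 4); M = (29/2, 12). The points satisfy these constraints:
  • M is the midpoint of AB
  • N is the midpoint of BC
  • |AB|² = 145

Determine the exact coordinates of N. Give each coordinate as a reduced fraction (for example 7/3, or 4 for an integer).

1. N_x = 39/2  [2·N = B+C = (19, 8)+(20, 4)]
2. N_y = 6  [2·N = B+C = (19, 8)+(20, 4)]
   so N = (39/2, 6)

N = (39/2, 6)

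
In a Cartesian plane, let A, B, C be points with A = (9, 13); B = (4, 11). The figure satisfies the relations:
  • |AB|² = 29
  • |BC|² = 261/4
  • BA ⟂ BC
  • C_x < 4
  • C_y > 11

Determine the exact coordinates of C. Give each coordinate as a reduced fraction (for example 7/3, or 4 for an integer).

1. C_x = 1  [[BA ⟂ BC ⇒ 5x+2y-42=0] ∩ [|C−(4, 11)|²=261/4]]
2. C_y = 37/2  [[BA ⟂ BC ⇒ 5x+2y-42=0] ∩ [|C−(4, 11)|²=261/4]]
   so C = (1, 37/2)

C = (1, 37/2)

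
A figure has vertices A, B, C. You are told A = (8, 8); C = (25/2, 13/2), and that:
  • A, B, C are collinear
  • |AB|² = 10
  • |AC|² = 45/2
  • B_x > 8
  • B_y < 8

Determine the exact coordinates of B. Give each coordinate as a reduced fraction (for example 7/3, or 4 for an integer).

1. B_x = 11  [[A, B, C are collinear ⇒ -3/2x-9/2y+48=0] ∩ [|B−(8, 8)|²=10]]
2. B_y = 7  [[A, B, C are collinear ⇒ -3/2x-9/2y+48=0] ∩ [|B−(8, 8)|²=10]]
   so B = (11, 7)

B = (11, 7)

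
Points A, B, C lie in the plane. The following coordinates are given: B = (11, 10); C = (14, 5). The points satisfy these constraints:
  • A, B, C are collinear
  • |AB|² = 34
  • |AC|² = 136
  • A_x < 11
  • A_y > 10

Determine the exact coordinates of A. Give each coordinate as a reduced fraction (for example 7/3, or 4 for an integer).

A = (8, 15)

1. A_x = 8  [[A, B, C are collinear ⇒ 5x+3y-85=0] ∩ [|A−(11, 10)|²=34]]
2. A_y = 15  [[A, B, C are collinear ⇒ 5x+3y-85=0] ∩ [|A−(11, 10)|²=34]]
   so A = (8, 15)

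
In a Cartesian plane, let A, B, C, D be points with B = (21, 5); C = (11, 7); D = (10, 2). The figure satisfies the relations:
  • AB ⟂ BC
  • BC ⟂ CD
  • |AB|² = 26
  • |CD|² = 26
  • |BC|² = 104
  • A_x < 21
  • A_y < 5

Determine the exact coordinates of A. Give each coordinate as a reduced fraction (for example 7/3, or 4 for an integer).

A = (20, 0)

1. A_x = 20  [[AB ⟂ BC ⇒ 10x-2y-200=0] ∩ [|A−(21, 5)|²=26]]
2. A_y = 0  [[AB ⟂ BC ⇒ 10x-2y-200=0] ∩ [|A−(21, 5)|²=26]]
   so A = (20, 0)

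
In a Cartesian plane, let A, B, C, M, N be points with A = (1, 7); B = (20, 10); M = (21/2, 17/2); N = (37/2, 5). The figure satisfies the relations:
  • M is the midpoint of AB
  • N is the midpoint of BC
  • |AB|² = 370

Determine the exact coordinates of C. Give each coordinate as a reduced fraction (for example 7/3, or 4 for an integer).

1. C_x = 17  [C = 2·N−B = 2·(37/2, 5)−(20, 10)]
2. C_y = 0  [C = 2·N−B = 2·(37/2, 5)−(20, 10)]
   so C = (17, 0)

C = (17, 0)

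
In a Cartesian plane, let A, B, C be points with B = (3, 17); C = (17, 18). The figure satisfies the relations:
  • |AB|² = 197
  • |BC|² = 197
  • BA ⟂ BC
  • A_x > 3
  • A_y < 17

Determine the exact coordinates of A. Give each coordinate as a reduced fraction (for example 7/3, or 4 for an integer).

1. A_x = 4  [[BA ⟂ BC ⇒ 14x+1y-59=0] ∩ [|A−(3, 17)|²=197]]
2. A_y = 3  [[BA ⟂ BC ⇒ 14x+1y-59=0] ∩ [|A−(3, 17)|²=197]]
   so A = (4, 3)

A = (4, 3)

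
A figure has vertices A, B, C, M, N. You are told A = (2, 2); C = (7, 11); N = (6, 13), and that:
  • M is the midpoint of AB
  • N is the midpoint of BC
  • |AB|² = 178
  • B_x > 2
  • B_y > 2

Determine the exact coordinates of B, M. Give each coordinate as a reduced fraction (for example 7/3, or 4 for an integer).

1. B_x = 5  [B = 2·N−C = 2·(6, 13)−(7, 11)]
2. B_y = 15  [B = 2·N−C = 2·(6, 13)−(7, 11)]
   so B = (5, 15)
3. M_x = 7/2  [2·M = A+B = (2, 2)+(5, 15)]
4. M_y = 17/2  [2·M = A+B = (2, 2)+(5, 15)]
   so M = (7/2, 17/2)

B = (5, 15)
M = (7/2, 17/2)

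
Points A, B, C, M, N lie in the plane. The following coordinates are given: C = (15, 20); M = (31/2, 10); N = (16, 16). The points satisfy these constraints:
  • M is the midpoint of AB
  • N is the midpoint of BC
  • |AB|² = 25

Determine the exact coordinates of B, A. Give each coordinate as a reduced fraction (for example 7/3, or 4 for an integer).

B = (17, 12)
A = (14, 8)

1. B_x = 17  [B = 2·N−C = 2·(16, 16)−(15, 20)]
2. B_y = 12  [B = 2·N−C = 2·(16, 16)−(15, 20)]
   so B = (17, 12)
3. A_x = 14  [A = 2·M−B = 2·(31/2, 10)−(17, 12)]
4. A_y = 8  [A = 2·M−B = 2·(31/2, 10)−(17, 12)]
   so A = (14, 8)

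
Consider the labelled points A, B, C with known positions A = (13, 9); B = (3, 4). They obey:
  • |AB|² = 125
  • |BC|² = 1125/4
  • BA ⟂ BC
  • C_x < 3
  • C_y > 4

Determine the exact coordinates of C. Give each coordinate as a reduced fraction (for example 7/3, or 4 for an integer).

C = (-9/2, 19)

1. C_x = -9/2  [[BA ⟂ BC ⇒ 10x+5y-50=0] ∩ [|C−(3, 4)|²=1125/4]]
2. C_y = 19  [[BA ⟂ BC ⇒ 10x+5y-50=0] ∩ [|C−(3, 4)|²=1125/4]]
   so C = (-9/2, 19)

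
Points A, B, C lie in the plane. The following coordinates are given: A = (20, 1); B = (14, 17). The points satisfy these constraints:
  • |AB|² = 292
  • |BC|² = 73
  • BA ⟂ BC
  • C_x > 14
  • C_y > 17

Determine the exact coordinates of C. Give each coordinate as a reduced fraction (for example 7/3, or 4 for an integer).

C = (22, 20)

1. C_x = 22  [[BA ⟂ BC ⇒ 6x-16y+188=0] ∩ [|C−(14, 17)|²=73]]
2. C_y = 20  [[BA ⟂ BC ⇒ 6x-16y+188=0] ∩ [|C−(14, 17)|²=73]]
   so C = (22, 20)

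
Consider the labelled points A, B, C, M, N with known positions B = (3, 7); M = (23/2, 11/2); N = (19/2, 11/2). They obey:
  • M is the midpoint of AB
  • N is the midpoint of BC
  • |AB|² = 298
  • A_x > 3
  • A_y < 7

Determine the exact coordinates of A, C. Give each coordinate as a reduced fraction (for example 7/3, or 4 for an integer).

A = (20, 4)
C = (16, 4)

1. A_x = 20  [A = 2·M−B = 2·(23/2, 11/2)−(3, 7)]
2. A_y = 4  [A = 2·M−B = 2·(23/2, 11/2)−(3, 7)]
   so A = (20, 4)
3. C_x = 16  [C = 2·N−B = 2·(19/2, 11/2)−(3, 7)]
4. C_y = 4  [C = 2·N−B = 2·(19/2, 11/2)−(3, 7)]
   so C = (16, 4)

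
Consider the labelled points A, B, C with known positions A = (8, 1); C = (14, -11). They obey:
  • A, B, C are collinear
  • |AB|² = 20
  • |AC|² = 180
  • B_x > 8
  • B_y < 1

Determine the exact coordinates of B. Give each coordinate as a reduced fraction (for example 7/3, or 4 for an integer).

B = (10, -3)

1. B_x = 10  [[A, B, C are collinear ⇒ -12x-6y+102=0] ∩ [|B−(8, 1)|²=20]]
2. B_y = -3  [[A, B, C are collinear ⇒ -12x-6y+102=0] ∩ [|B−(8, 1)|²=20]]
   so B = (10, -3)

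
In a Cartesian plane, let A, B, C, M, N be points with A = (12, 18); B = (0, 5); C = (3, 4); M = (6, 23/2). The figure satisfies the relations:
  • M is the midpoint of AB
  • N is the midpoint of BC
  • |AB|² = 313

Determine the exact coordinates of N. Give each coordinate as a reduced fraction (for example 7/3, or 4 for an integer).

N = (3/2, 9/2)

1. N_x = 3/2  [2·N = B+C = (0, 5)+(3, 4)]
2. N_y = 9/2  [2·N = B+C = (0, 5)+(3, 4)]
   so N = (3/2, 9/2)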